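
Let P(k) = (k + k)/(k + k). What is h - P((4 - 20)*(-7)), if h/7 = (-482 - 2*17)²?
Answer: 1863791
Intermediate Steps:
h = 1863792 (h = 7*(-482 - 2*17)² = 7*(-482 - 34)² = 7*(-516)² = 7*266256 = 1863792)
P(k) = 1 (P(k) = (2*k)/((2*k)) = (2*k)*(1/(2*k)) = 1)
h - P((4 - 20)*(-7)) = 1863792 - 1*1 = 1863792 - 1 = 1863791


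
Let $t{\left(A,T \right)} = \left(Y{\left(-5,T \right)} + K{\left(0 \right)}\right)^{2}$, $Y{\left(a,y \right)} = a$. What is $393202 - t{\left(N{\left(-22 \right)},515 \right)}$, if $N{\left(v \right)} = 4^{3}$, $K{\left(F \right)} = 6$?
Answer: $393201$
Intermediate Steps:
$N{\left(v \right)} = 64$
$t{\left(A,T \right)} = 1$ ($t{\left(A,T \right)} = \left(-5 + 6\right)^{2} = 1^{2} = 1$)
$393202 - t{\left(N{\left(-22 \right)},515 \right)} = 393202 - 1 = 393201$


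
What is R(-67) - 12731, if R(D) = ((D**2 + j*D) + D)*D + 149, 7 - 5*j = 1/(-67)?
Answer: -302558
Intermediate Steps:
j = 94/67 (j = 7/5 - 1/5/(-67) = 7/5 - 1/5*(-1/67) = 7/5 + 1/335 = 94/67 ≈ 1.4030)
R(D) = 149 + D*(D**2 + 161*D/67) (R(D) = ((D**2 + 94*D/67) + D)*D + 149 = (D**2 + 161*D/67)*D + 149 = D*(D**2 + 161*D/67) + 149 = 149 + D*(D**2 + 161*D/67))
R(-67) - 12731 = (149 + (-67)**3 + (161/67)*(-67)**2) - 12731 = (149 - 300763 + (161/67)*4489) - 12731 = (149 - 300763 + 10787) - 12731 = -289827 - 12731 = -302558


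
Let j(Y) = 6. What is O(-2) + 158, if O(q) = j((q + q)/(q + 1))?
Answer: 164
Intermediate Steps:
O(q) = 6
O(-2) + 158 = 6 + 158 = 164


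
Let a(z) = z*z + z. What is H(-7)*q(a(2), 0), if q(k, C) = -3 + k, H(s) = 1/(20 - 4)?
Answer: 3/16 ≈ 0.18750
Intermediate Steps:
H(s) = 1/16
a(z) = z + z**2 (a(z) = z**2 + z = z + z**2)
H(-7)*q(a(2), 0) = (-3 + 2*(1 + 2))/16 = (-3 + 2*3)/16 = (-3 + 6)/16 = (1/16)*3 = 3/16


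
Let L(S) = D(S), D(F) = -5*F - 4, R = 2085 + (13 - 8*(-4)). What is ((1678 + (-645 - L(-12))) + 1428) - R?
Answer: 275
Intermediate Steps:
R = 2130 (R = 2085 + (13 + 32) = 2085 + 45 = 2130)
D(F) = -4 - 5*F
L(S) = -4 - 5*S
((1678 + (-645 - L(-12))) + 1428) - R = ((1678 + (-645 - (-4 - 5*(-12)))) + 1428) - 1*2130 = ((1678 + (-645 - (-4 + 60))) + 1428) - 2130 = ((1678 + (-645 - 1*56)) + 1428) - 2130 = ((1678 + (-645 - 56)) + 1428) - 2130 = ((1678 - 701) + 1428) - 2130 = (977 + 1428) - 2130 = 2405 - 2130 = 275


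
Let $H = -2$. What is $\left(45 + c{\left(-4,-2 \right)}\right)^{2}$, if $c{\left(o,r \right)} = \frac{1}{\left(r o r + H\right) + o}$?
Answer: $\frac{978121}{484} \approx 2020.9$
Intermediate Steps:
$c{\left(o,r \right)} = \frac{1}{-2 + o + o r^{2}}$ ($c{\left(o,r \right)} = \frac{1}{\left(r o r - 2\right) + o} = \frac{1}{\left(o r r - 2\right) + o} = \frac{1}{\left(o r^{2} - 2\right) + o} = \frac{1}{\left(-2 + o r^{2}\right) + o} = \frac{1}{-2 + o + o r^{2}}$)
$\left(45 + c{\left(-4,-2 \right)}\right)^{2} = \left(45 + \frac{1}{-2 - 4 - 4 \left(-2\right)^{2}}\right)^{2} = \left(45 + \frac{1}{-2 - 4 - 16}\right)^{2} = \left(45 + \frac{1}{-22}\right)^{2} = \left(45 - \frac{1}{22}\right)^{2} = \left(\frac{989}{22}\right)^{2} = \frac{978121}{484}$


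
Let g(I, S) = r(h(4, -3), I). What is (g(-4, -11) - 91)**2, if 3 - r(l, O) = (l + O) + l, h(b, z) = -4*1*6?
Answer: 1296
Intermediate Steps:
h(b, z) = -24 (h(b, z) = -4*6 = -24)
r(l, O) = 3 - O - 2*l (r(l, O) = 3 - ((l + O) + l) = 3 - ((O + l) + l) = 3 - (O + 2*l) = 3 + (-O - 2*l) = 3 - O - 2*l)
g(I, S) = 51 - I (g(I, S) = 3 - I - 2*(-24) = 3 - I + 48 = 51 - I)
(g(-4, -11) - 91)**2 = ((51 - 1*(-4)) - 91)**2 = ((51 + 4) - 91)**2 = (55 - 91)**2 = (-36)**2 = 1296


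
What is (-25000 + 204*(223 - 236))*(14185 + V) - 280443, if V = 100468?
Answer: -3170665199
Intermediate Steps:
(-25000 + 204*(223 - 236))*(14185 + V) - 280443 = (-25000 + 204*(223 - 236))*(14185 + 100468) - 280443 = (-25000 + 204*(-13))*114653 - 280443 = (-25000 - 2652)*114653 - 280443 = -27652*114653 - 280443 = -3170384756 - 280443 = -3170665199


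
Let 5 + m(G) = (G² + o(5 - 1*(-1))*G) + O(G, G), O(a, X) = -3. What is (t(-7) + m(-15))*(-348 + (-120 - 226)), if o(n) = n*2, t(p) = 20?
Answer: -39558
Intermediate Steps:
o(n) = 2*n
m(G) = -8 + G² + 12*G (m(G) = -5 + ((G² + (2*(5 - 1*(-1)))*G) - 3) = -5 + ((G² + (2*(5 + 1))*G) - 3) = -5 + ((G² + (2*6)*G) - 3) = -5 + ((G² + 12*G) - 3) = -5 + (-3 + G² + 12*G) = -8 + G² + 12*G)
(t(-7) + m(-15))*(-348 + (-120 - 226)) = (20 + (-8 + (-15)² + 12*(-15)))*(-348 + (-120 - 226)) = (20 + (-8 + 225 - 180))*(-348 - 346) = (20 + 37)*(-694) = 57*(-694) = -39558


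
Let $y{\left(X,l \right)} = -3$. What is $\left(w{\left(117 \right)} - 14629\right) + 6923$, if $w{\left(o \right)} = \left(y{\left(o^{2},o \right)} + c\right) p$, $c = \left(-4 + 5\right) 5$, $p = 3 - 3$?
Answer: $-7706$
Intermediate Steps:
$p = 0$ ($p = 3 - 3 = 0$)
$c = 5$ ($c = 1 \cdot 5 = 5$)
$w{\left(o \right)} = 0$ ($w{\left(o \right)} = \left(-3 + 5\right) 0 = 2 \cdot 0 = 0$)
$\left(w{\left(117 \right)} - 14629\right) + 6923 = \left(0 - 14629\right) + 6923 = -14629 + 6923 = -7706$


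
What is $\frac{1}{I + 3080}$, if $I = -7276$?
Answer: $- \frac{1}{4196} \approx -0.00023832$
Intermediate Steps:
$\frac{1}{I + 3080} = \frac{1}{-7276 + 3080} = \frac{1}{-4196} = - \frac{1}{4196}$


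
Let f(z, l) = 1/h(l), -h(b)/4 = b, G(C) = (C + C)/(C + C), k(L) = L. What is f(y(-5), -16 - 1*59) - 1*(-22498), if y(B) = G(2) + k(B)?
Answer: 6749401/300 ≈ 22498.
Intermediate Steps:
G(C) = 1 (G(C) = (2*C)/((2*C)) = (2*C)*(1/(2*C)) = 1)
h(b) = -4*b
y(B) = 1 + B
f(z, l) = -1/(4*l) (f(z, l) = 1/(-4*l) = -1/(4*l))
f(y(-5), -16 - 1*59) - 1*(-22498) = -1/(4*(-16 - 1*59)) - 1*(-22498) = -1/(4*(-16 - 59)) + 22498 = -¼/(-75) + 22498 = -¼*(-1/75) + 22498 = 1/300 + 22498 = 6749401/300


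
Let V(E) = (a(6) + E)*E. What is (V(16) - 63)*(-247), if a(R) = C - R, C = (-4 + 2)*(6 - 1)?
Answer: 15561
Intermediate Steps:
C = -10 (C = -2*5 = -10)
a(R) = -10 - R
V(E) = E*(-16 + E) (V(E) = ((-10 - 1*6) + E)*E = ((-10 - 6) + E)*E = (-16 + E)*E = E*(-16 + E))
(V(16) - 63)*(-247) = (16*(-16 + 16) - 63)*(-247) = (16*0 - 63)*(-247) = (0 - 63)*(-247) = -63*(-247) = 15561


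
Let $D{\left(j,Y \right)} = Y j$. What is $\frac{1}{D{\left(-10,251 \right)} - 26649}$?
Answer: $- \frac{1}{29159} \approx -3.4295 \cdot 10^{-5}$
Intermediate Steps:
$\frac{1}{D{\left(-10,251 \right)} - 26649} = \frac{1}{251 \left(-10\right) - 26649} = \frac{1}{-2510 - 26649} = \frac{1}{-29159} = - \frac{1}{29159}$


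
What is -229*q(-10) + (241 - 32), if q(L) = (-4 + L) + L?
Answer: 5705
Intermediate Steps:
q(L) = -4 + 2*L
-229*q(-10) + (241 - 32) = -229*(-4 + 2*(-10)) + (241 - 32) = -229*(-4 - 20) + 209 = -229*(-24) + 209 = 5496 + 209 = 5705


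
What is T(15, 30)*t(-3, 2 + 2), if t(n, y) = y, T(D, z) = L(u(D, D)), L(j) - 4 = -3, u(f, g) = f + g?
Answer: 4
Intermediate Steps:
L(j) = 1 (L(j) = 4 - 3 = 1)
T(D, z) = 1
T(15, 30)*t(-3, 2 + 2) = 1*(2 + 2) = 1*4 = 4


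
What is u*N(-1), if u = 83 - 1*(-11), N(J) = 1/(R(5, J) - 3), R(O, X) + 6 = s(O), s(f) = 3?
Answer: -47/3 ≈ -15.667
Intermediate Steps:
R(O, X) = -3 (R(O, X) = -6 + 3 = -3)
N(J) = -⅙ (N(J) = 1/(-3 - 3) = 1/(-6) = -⅙)
u = 94 (u = 83 + 11 = 94)
u*N(-1) = 94*(-⅙) = -47/3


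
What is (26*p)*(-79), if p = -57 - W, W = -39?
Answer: 36972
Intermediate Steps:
p = -18 (p = -57 - 1*(-39) = -57 + 39 = -18)
(26*p)*(-79) = (26*(-18))*(-79) = -468*(-79) = 36972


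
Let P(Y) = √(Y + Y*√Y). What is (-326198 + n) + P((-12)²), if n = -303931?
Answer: -630129 + 12*√13 ≈ -6.3009e+5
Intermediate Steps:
P(Y) = √(Y + Y^(3/2))
(-326198 + n) + P((-12)²) = (-326198 - 303931) + √((-12)² + ((-12)²)^(3/2)) = -630129 + √(144 + 144^(3/2)) = -630129 + √(144 + 1728) = -630129 + √1872 = -630129 + 12*√13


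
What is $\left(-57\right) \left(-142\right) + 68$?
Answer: $8162$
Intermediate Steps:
$\left(-57\right) \left(-142\right) + 68 = 8094 + 68 = 8162$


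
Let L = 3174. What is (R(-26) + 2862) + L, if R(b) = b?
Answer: 6010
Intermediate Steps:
(R(-26) + 2862) + L = (-26 + 2862) + 3174 = 2836 + 3174 = 6010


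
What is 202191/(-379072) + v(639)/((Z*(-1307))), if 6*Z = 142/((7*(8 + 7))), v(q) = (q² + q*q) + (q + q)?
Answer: -1375840737237/495447104 ≈ -2777.0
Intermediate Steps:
v(q) = 2*q + 2*q² (v(q) = (q² + q²) + 2*q = 2*q² + 2*q = 2*q + 2*q²)
Z = 71/315 (Z = (142/((7*(8 + 7))))/6 = (142/((7*15)))/6 = (142/105)/6 = (142*(1/105))/6 = (⅙)*(142/105) = 71/315 ≈ 0.22540)
202191/(-379072) + v(639)/((Z*(-1307))) = 202191/(-379072) + (2*639*(1 + 639))/(((71/315)*(-1307))) = 202191*(-1/379072) + (2*639*640)/(-92797/315) = -202191/379072 + 817920*(-315/92797) = -202191/379072 - 3628800/1307 = -1375840737237/495447104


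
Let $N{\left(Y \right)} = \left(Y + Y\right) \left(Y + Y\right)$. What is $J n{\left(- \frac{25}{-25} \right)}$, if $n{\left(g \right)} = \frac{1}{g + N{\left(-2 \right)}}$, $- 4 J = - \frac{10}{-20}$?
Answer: $- \frac{1}{136} \approx -0.0073529$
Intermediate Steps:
$J = - \frac{1}{8}$ ($J = - \frac{\left(-10\right) \frac{1}{-20}}{4} = - \frac{\left(-10\right) \left(- \frac{1}{20}\right)}{4} = \left(- \frac{1}{4}\right) \frac{1}{2} = - \frac{1}{8} \approx -0.125$)
$N{\left(Y \right)} = 4 Y^{2}$ ($N{\left(Y \right)} = 2 Y 2 Y = 4 Y^{2}$)
$n{\left(g \right)} = \frac{1}{16 + g}$ ($n{\left(g \right)} = \frac{1}{g + 4 \left(-2\right)^{2}} = \frac{1}{g + 4 \cdot 4} = \frac{1}{g + 16} = \frac{1}{16 + g}$)
$J n{\left(- \frac{25}{-25} \right)} = - \frac{1}{8 \left(16 - \frac{25}{-25}\right)} = - \frac{1}{8 \left(16 - -1\right)} = - \frac{1}{8 \left(16 + 1\right)} = - \frac{1}{8 \cdot 17} = \left(- \frac{1}{8}\right) \frac{1}{17} = - \frac{1}{136}$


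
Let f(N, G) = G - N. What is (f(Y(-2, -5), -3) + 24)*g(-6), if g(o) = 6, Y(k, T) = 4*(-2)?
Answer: 174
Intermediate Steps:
Y(k, T) = -8
(f(Y(-2, -5), -3) + 24)*g(-6) = ((-3 - 1*(-8)) + 24)*6 = ((-3 + 8) + 24)*6 = (5 + 24)*6 = 29*6 = 174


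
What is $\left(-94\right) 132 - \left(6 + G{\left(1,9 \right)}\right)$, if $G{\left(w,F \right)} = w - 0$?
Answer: $-12415$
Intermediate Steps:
$G{\left(w,F \right)} = w$ ($G{\left(w,F \right)} = w + 0 = w$)
$\left(-94\right) 132 - \left(6 + G{\left(1,9 \right)}\right) = \left(-94\right) 132 - 7 = -12408 - 7 = -12415$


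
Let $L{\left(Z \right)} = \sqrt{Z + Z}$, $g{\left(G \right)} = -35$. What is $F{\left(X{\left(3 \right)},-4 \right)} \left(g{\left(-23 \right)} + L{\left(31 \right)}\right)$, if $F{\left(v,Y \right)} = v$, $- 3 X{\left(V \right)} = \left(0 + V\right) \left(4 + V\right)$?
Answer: $245 - 7 \sqrt{62} \approx 189.88$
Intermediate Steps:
$X{\left(V \right)} = - \frac{V \left(4 + V\right)}{3}$ ($X{\left(V \right)} = - \frac{\left(0 + V\right) \left(4 + V\right)}{3} = - \frac{V \left(4 + V\right)}{3}$)
$L{\left(Z \right)} = \sqrt{2} \sqrt{Z}$ ($L{\left(Z \right)} = \sqrt{2 Z} = \sqrt{2} \sqrt{Z}$)
$F{\left(X{\left(3 \right)},-4 \right)} \left(g{\left(-23 \right)} + L{\left(31 \right)}\right) = \left(- \frac{1}{3}\right) 3 \left(4 + 3\right) \left(-35 + \sqrt{2} \sqrt{31}\right) = \left(- \frac{1}{3}\right) 3 \cdot 7 \left(-35 + \sqrt{62}\right) = - 7 \left(-35 + \sqrt{62}\right) = 245 - 7 \sqrt{62}$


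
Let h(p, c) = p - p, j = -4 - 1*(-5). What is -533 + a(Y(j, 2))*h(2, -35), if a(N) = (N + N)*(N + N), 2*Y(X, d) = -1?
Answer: -533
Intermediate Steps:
j = 1 (j = -4 + 5 = 1)
h(p, c) = 0
Y(X, d) = -1/2 (Y(X, d) = (1/2)*(-1) = -1/2)
a(N) = 4*N**2 (a(N) = (2*N)*(2*N) = 4*N**2)
-533 + a(Y(j, 2))*h(2, -35) = -533 + (4*(-1/2)**2)*0 = -533 + (4*(1/4))*0 = -533 + 1*0 = -533 + 0 = -533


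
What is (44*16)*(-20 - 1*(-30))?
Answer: 7040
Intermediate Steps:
(44*16)*(-20 - 1*(-30)) = 704*(-20 + 30) = 704*10 = 7040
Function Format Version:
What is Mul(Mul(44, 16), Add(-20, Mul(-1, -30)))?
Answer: 7040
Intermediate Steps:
Mul(Mul(44, 16), Add(-20, Mul(-1, -30))) = Mul(704, Add(-20, 30)) = Mul(704, 10) = 7040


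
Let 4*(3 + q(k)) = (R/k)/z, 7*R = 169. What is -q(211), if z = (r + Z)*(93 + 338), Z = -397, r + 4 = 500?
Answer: 756265187/252088452 ≈ 3.0000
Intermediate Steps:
r = 496 (r = -4 + 500 = 496)
R = 169/7 (R = (1/7)*169 = 169/7 ≈ 24.143)
z = 42669 (z = (496 - 397)*(93 + 338) = 99*431 = 42669)
q(k) = -3 + 169/(1194732*k) (q(k) = -3 + ((169/(7*k))/42669)/4 = -3 + ((169/(7*k))*(1/42669))/4 = -3 + (169/(298683*k))/4 = -3 + 169/(1194732*k))
-q(211) = -(-3 + (169/1194732)/211) = -(-3 + (169/1194732)*(1/211)) = -(-3 + 169/252088452) = -1*(-756265187/252088452) = 756265187/252088452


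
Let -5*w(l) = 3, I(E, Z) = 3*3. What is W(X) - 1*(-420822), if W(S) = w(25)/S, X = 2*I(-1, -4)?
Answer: 12624659/30 ≈ 4.2082e+5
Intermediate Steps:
I(E, Z) = 9
w(l) = -3/5 (w(l) = -1/5*3 = -3/5)
X = 18 (X = 2*9 = 18)
W(S) = -3/(5*S)
W(X) - 1*(-420822) = -3/5/18 - 1*(-420822) = -3/5*1/18 + 420822 = -1/30 + 420822 = 12624659/30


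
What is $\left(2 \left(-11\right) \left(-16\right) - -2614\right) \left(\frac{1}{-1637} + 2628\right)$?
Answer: $\frac{12759835810}{1637} \approx 7.7946 \cdot 10^{6}$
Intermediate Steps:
$\left(2 \left(-11\right) \left(-16\right) - -2614\right) \left(\frac{1}{-1637} + 2628\right) = \left(\left(-22\right) \left(-16\right) + 2614\right) \left(- \frac{1}{1637} + 2628\right) = \left(352 + 2614\right) \frac{4302035}{1637} = 2966 \cdot \frac{4302035}{1637} = \frac{12759835810}{1637}$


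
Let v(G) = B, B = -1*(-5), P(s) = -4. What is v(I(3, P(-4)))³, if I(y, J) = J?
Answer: 125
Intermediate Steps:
B = 5
v(G) = 5
v(I(3, P(-4)))³ = 5³ = 125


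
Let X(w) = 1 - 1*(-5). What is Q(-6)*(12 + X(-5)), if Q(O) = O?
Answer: -108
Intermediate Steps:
X(w) = 6 (X(w) = 1 + 5 = 6)
Q(-6)*(12 + X(-5)) = -6*(12 + 6) = -6*18 = -108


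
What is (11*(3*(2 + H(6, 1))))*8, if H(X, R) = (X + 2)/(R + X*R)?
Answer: 5808/7 ≈ 829.71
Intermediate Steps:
H(X, R) = (2 + X)/(R + R*X)
(11*(3*(2 + H(6, 1))))*8 = (11*(3*(2 + (2 + 6)/(1*(1 + 6)))))*8 = (11*(3*(2 + 1*8/7)))*8 = (11*(3*(2 + 1*(⅐)*8)))*8 = (11*(3*(2 + 8/7)))*8 = (11*(3*(22/7)))*8 = (11*(66/7))*8 = (726/7)*8 = 5808/7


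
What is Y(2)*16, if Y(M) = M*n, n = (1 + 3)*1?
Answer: 128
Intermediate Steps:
n = 4 (n = 4*1 = 4)
Y(M) = 4*M (Y(M) = M*4 = 4*M)
Y(2)*16 = (4*2)*16 = 8*16 = 128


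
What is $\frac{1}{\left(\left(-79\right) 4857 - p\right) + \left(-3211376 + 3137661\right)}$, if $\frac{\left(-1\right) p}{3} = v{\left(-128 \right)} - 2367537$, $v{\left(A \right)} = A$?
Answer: $- \frac{1}{7560413} \approx -1.3227 \cdot 10^{-7}$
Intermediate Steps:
$p = 7102995$ ($p = - 3 \left(-128 - 2367537\right) = \left(-3\right) \left(-2367665\right) = 7102995$)
$\frac{1}{\left(\left(-79\right) 4857 - p\right) + \left(-3211376 + 3137661\right)} = \frac{1}{\left(\left(-79\right) 4857 - 7102995\right) + \left(-3211376 + 3137661\right)} = \frac{1}{\left(-383703 - 7102995\right) - 73715} = \frac{1}{-7486698 - 73715} = \frac{1}{-7560413} = - \frac{1}{7560413}$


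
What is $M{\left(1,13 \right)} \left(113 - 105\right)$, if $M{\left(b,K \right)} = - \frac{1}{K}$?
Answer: $- \frac{8}{13} \approx -0.61539$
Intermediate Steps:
$M{\left(1,13 \right)} \left(113 - 105\right) = - \frac{1}{13} \left(113 - 105\right) = \left(-1\right) \frac{1}{13} \cdot 8 = \left(- \frac{1}{13}\right) 8 = - \frac{8}{13}$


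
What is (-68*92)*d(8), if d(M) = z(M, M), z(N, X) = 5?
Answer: -31280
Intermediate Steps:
d(M) = 5
(-68*92)*d(8) = -68*92*5 = -6256*5 = -31280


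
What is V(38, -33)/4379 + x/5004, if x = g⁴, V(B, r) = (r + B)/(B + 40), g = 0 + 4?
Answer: 7288741/142431354 ≈ 0.051174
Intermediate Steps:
g = 4
V(B, r) = (B + r)/(40 + B)
x = 256 (x = 4⁴ = 256)
V(38, -33)/4379 + x/5004 = ((38 - 33)/(40 + 38))/4379 + 256/5004 = (5/78)*(1/4379) + 256*(1/5004) = ((1/78)*5)*(1/4379) + 64/1251 = (5/78)*(1/4379) + 64/1251 = 5/341562 + 64/1251 = 7288741/142431354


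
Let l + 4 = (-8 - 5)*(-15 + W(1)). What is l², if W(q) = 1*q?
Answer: 31684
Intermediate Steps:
W(q) = q
l = 178 (l = -4 + (-8 - 5)*(-15 + 1) = -4 - 13*(-14) = -4 + 182 = 178)
l² = 178² = 31684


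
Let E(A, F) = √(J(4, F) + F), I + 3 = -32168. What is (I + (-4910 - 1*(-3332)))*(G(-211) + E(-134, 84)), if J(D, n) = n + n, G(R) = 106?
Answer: -3577394 - 202494*√7 ≈ -4.1131e+6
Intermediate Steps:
I = -32171 (I = -3 - 32168 = -32171)
J(D, n) = 2*n
E(A, F) = √3*√F (E(A, F) = √(2*F + F) = √(3*F) = √3*√F)
(I + (-4910 - 1*(-3332)))*(G(-211) + E(-134, 84)) = (-32171 + (-4910 - 1*(-3332)))*(106 + √3*√84) = (-32171 + (-4910 + 3332))*(106 + √3*(2*√21)) = (-32171 - 1578)*(106 + 6*√7) = -33749*(106 + 6*√7) = -3577394 - 202494*√7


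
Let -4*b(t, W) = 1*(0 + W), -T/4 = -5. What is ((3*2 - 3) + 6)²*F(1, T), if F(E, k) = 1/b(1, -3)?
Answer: 108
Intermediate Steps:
T = 20 (T = -4*(-5) = 20)
b(t, W) = -W/4 (b(t, W) = -(0 + W)/4 = -W/4)
F(E, k) = 4/3 (F(E, k) = 1/(-¼*(-3)) = 1/(¾) = 4/3)
((3*2 - 3) + 6)²*F(1, T) = ((3*2 - 3) + 6)²*(4/3) = ((6 - 3) + 6)²*(4/3) = (3 + 6)²*(4/3) = 9²*(4/3) = 81*(4/3) = 108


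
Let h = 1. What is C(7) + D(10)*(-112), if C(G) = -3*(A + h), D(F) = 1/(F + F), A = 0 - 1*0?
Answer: -43/5 ≈ -8.6000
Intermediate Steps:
A = 0 (A = 0 + 0 = 0)
D(F) = 1/(2*F)
C(G) = -3 (C(G) = -3*(0 + 1) = -3*1 = -3)
C(7) + D(10)*(-112) = -3 + ((½)/10)*(-112) = -3 + ((½)*(⅒))*(-112) = -3 + (1/20)*(-112) = -3 - 28/5 = -43/5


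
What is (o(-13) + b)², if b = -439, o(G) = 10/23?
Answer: 101747569/529 ≈ 1.9234e+5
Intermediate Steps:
o(G) = 10/23 (o(G) = 10*(1/23) = 10/23)
(o(-13) + b)² = (10/23 - 439)² = (-10087/23)² = 101747569/529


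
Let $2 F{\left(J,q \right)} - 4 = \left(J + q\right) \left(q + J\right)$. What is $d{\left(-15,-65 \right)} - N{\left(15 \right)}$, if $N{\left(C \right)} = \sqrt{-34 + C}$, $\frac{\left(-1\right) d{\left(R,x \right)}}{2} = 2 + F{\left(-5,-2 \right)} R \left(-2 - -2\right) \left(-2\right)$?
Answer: $-4 - i \sqrt{19} \approx -4.0 - 4.3589 i$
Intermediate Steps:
$F{\left(J,q \right)} = 2 + \frac{\left(J + q\right)^{2}}{2}$ ($F{\left(J,q \right)} = 2 + \frac{\left(J + q\right) \left(q + J\right)}{2} = 2 + \frac{\left(J + q\right) \left(J + q\right)}{2} = 2 + \frac{\left(J + q\right)^{2}}{2}$)
$d{\left(R,x \right)} = -4$ ($d{\left(R,x \right)} = - 2 \left(2 + \left(2 + \frac{\left(-5 - 2\right)^{2}}{2}\right) R \left(-2 - -2\right) \left(-2\right)\right) = - 2 \left(2 + \left(2 + \frac{\left(-7\right)^{2}}{2}\right) R \left(-2 + 2\right) \left(-2\right)\right) = - 2 \left(2 + \left(2 + \frac{1}{2} \cdot 49\right) R 0 \left(-2\right)\right) = - 2 \left(2 + \left(2 + \frac{49}{2}\right) 0 \left(-2\right)\right) = - 2 \left(2 + \frac{53}{2} \cdot 0\right) = - 2 \left(2 + 0\right) = \left(-2\right) 2 = -4$)
$d{\left(-15,-65 \right)} - N{\left(15 \right)} = -4 - \sqrt{-34 + 15} = -4 - \sqrt{-19} = -4 - i \sqrt{19}$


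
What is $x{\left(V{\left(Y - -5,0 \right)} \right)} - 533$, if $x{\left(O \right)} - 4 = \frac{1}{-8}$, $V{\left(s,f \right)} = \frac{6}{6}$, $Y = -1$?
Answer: $- \frac{4233}{8} \approx -529.13$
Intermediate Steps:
$V{\left(s,f \right)} = 1$ ($V{\left(s,f \right)} = 6 \cdot \frac{1}{6} = 1$)
$x{\left(O \right)} = \frac{31}{8}$ ($x{\left(O \right)} = 4 + \frac{1}{-8} = 4 - \frac{1}{8} = \frac{31}{8}$)
$x{\left(V{\left(Y - -5,0 \right)} \right)} - 533 = \frac{31}{8} - 533 = - \frac{4233}{8}$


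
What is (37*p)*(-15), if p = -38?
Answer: 21090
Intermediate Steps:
(37*p)*(-15) = (37*(-38))*(-15) = -1406*(-15) = 21090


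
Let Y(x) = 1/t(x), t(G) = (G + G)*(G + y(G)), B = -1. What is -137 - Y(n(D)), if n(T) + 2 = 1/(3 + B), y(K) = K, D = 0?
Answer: -1234/9 ≈ -137.11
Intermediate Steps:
t(G) = 4*G**2 (t(G) = (G + G)*(G + G) = (2*G)*(2*G) = 4*G**2)
n(T) = -3/2 (n(T) = -2 + 1/(3 - 1) = -2 + 1/2 = -3/2)
Y(x) = 1/(4*x**2)
-137 - Y(n(D)) = -137 - 1/(4*(-3/2)**2) = -137 - 4/(4*9) = -137 - 1*1/9 = -137 - 1/9 = -1234/9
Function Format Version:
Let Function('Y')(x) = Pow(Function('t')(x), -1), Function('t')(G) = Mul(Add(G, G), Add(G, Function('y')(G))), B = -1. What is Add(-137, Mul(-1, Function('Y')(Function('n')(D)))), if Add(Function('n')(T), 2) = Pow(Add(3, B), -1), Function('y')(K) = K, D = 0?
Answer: Rational(-1234, 9) ≈ -137.11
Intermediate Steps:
Function('t')(G) = Mul(4, Pow(G, 2)) (Function('t')(G) = Mul(Add(G, G), Add(G, G)) = Mul(Mul(2, G), Mul(2, G)) = Mul(4, Pow(G, 2)))
Function('n')(T) = Rational(-3, 2) (Function('n')(T) = Add(-2, Pow(Add(3, -1), -1)) = Add(-2, Pow(2, -1)) = Add(-2, Rational(1, 2)) = Rational(-3, 2))
Function('Y')(x) = Mul(Rational(1, 4), Pow(x, -2)) (Function('Y')(x) = Pow(Mul(4, Pow(x, 2)), -1) = Mul(Rational(1, 4), Pow(x, -2)))
Add(-137, Mul(-1, Function('Y')(Function('n')(D)))) = Add(-137, Mul(-1, Mul(Rational(1, 4), Pow(Rational(-3, 2), -2)))) = Add(-137, Mul(-1, Mul(Rational(1, 4), Rational(4, 9)))) = Add(-137, Mul(-1, Rational(1, 9))) = Add(-137, Rational(-1, 9)) = Rational(-1234, 9)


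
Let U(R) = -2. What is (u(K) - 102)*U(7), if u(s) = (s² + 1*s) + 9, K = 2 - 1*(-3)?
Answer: 126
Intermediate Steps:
K = 5 (K = 2 + 3 = 5)
u(s) = 9 + s + s² (u(s) = (s² + s) + 9 = (s + s²) + 9 = 9 + s + s²)
(u(K) - 102)*U(7) = ((9 + 5 + 5²) - 102)*(-2) = ((9 + 5 + 25) - 102)*(-2) = (39 - 102)*(-2) = -63*(-2) = 126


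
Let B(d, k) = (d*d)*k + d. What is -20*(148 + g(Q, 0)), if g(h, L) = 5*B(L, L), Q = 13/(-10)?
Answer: -2960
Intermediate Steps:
Q = -13/10 (Q = 13*(-⅒) = -13/10 ≈ -1.3000)
B(d, k) = d + k*d² (B(d, k) = d²*k + d = k*d² + d = d + k*d²)
g(h, L) = 5*L*(1 + L²) (g(h, L) = 5*(L*(1 + L*L)) = 5*(L*(1 + L²)) = 5*L*(1 + L²))
-20*(148 + g(Q, 0)) = -20*(148 + 5*0*(1 + 0²)) = -20*(148 + 5*0*(1 + 0)) = -20*(148 + 5*0*1) = -20*(148 + 0) = -20*148 = -2960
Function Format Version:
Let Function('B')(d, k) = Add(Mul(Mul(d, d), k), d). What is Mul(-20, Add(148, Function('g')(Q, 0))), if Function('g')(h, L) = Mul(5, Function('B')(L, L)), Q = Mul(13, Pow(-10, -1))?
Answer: -2960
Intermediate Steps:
Q = Rational(-13, 10) (Q = Mul(13, Rational(-1, 10)) = Rational(-13, 10) ≈ -1.3000)
Function('B')(d, k) = Add(d, Mul(k, Pow(d, 2))) (Function('B')(d, k) = Add(Mul(Pow(d, 2), k), d) = Add(Mul(k, Pow(d, 2)), d) = Add(d, Mul(k, Pow(d, 2))))
Function('g')(h, L) = Mul(5, L, Add(1, Pow(L, 2))) (Function('g')(h, L) = Mul(5, Mul(L, Add(1, Mul(L, L)))) = Mul(5, Mul(L, Add(1, Pow(L, 2)))) = Mul(5, L, Add(1, Pow(L, 2))))
Mul(-20, Add(148, Function('g')(Q, 0))) = Mul(-20, Add(148, Mul(5, 0, Add(1, Pow(0, 2))))) = Mul(-20, Add(148, Mul(5, 0, Add(1, 0)))) = Mul(-20, Add(148, Mul(5, 0, 1))) = Mul(-20, Add(148, 0)) = Mul(-20, 148) = -2960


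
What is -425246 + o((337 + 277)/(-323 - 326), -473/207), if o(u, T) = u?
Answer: -275985268/649 ≈ -4.2525e+5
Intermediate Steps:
-425246 + o((337 + 277)/(-323 - 326), -473/207) = -425246 + (337 + 277)/(-323 - 326) = -425246 + 614/(-649) = -425246 + 614*(-1/649) = -425246 - 614/649 = -275985268/649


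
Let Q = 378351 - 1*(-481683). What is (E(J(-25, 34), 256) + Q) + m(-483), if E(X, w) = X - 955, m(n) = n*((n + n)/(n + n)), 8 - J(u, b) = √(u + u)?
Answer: 858604 - 5*I*√2 ≈ 8.586e+5 - 7.0711*I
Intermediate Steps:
J(u, b) = 8 - √2*√u (J(u, b) = 8 - √(u + u) = 8 - √(2*u) = 8 - √2*√u)
m(n) = n (m(n) = n*((2*n)/((2*n))) = n*((2*n)*(1/(2*n))) = n*1 = n)
E(X, w) = -955 + X
Q = 860034 (Q = 378351 + 481683 = 860034)
(E(J(-25, 34), 256) + Q) + m(-483) = ((-955 + (8 - √2*√(-25))) + 860034) - 483 = ((-955 + (8 - √2*5*I)) + 860034) - 483 = ((-955 + (8 - 5*I*√2)) + 860034) - 483 = ((-947 - 5*I*√2) + 860034) - 483 = (859087 - 5*I*√2) - 483 = 858604 - 5*I*√2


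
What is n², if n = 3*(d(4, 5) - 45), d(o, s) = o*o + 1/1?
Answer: 7056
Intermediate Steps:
d(o, s) = 1 + o² (d(o, s) = o² + 1 = 1 + o²)
n = -84 (n = 3*((1 + 4²) - 45) = 3*((1 + 16) - 45) = 3*(17 - 45) = 3*(-28) = -84)
n² = (-84)² = 7056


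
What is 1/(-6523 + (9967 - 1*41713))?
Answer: -1/38269 ≈ -2.6131e-5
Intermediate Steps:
1/(-6523 + (9967 - 1*41713)) = 1/(-6523 + (9967 - 41713)) = 1/(-6523 - 31746) = 1/(-38269) = -1/38269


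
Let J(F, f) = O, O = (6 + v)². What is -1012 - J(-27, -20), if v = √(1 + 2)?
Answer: -1051 - 12*√3 ≈ -1071.8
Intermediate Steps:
v = √3 ≈ 1.7320
O = (6 + √3)² ≈ 59.785
J(F, f) = (6 + √3)²
-1012 - J(-27, -20) = -1012 - (6 + √3)²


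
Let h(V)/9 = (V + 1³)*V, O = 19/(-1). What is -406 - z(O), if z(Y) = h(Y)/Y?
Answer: -244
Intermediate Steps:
O = -19 (O = 19*(-1) = -19)
h(V) = 9*V*(1 + V) (h(V) = 9*((V + 1³)*V) = 9*((V + 1)*V) = 9*((1 + V)*V) = 9*(V*(1 + V)) = 9*V*(1 + V))
z(Y) = 9 + 9*Y (z(Y) = (9*Y*(1 + Y))/Y = 9 + 9*Y)
-406 - z(O) = -406 - (9 + 9*(-19)) = -406 - (9 - 171) = -406 - 1*(-162) = -406 + 162 = -244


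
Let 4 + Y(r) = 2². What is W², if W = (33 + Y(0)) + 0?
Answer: 1089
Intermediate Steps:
Y(r) = 0 (Y(r) = -4 + 2² = -4 + 4 = 0)
W = 33 (W = (33 + 0) + 0 = 33 + 0 = 33)
W² = 33² = 1089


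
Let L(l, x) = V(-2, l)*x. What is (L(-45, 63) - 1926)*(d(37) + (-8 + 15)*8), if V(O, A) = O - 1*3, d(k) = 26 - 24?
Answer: -129978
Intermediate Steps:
d(k) = 2
V(O, A) = -3 + O (V(O, A) = O - 3 = -3 + O)
L(l, x) = -5*x (L(l, x) = (-3 - 2)*x = -5*x)
(L(-45, 63) - 1926)*(d(37) + (-8 + 15)*8) = (-5*63 - 1926)*(2 + (-8 + 15)*8) = (-315 - 1926)*(2 + 7*8) = -2241*(2 + 56) = -2241*58 = -129978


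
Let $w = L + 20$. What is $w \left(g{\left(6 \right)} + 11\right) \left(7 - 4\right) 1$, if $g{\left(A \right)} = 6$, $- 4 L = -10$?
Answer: $\frac{2295}{2} \approx 1147.5$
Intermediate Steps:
$L = \frac{5}{2}$ ($L = \left(- \frac{1}{4}\right) \left(-10\right) = \frac{5}{2} \approx 2.5$)
$w = \frac{45}{2}$ ($w = \frac{5}{2} + 20 = \frac{45}{2} \approx 22.5$)
$w \left(g{\left(6 \right)} + 11\right) \left(7 - 4\right) 1 = \frac{45 \left(6 + 11\right) \left(7 - 4\right)}{2} \cdot 1 = \frac{45 \cdot 17 \cdot 3}{2} \cdot 1 = \frac{45}{2} \cdot 51 \cdot 1 = \frac{2295}{2} \cdot 1 = \frac{2295}{2}$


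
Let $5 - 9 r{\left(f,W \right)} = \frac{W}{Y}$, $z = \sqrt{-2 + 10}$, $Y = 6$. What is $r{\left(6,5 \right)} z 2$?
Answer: $\frac{50 \sqrt{2}}{27} \approx 2.6189$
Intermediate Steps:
$z = 2 \sqrt{2}$ ($z = \sqrt{8} = 2 \sqrt{2} \approx 2.8284$)
$r{\left(f,W \right)} = \frac{5}{9} - \frac{W}{54}$ ($r{\left(f,W \right)} = \frac{5}{9} - \frac{W \frac{1}{6}}{9} = \frac{5}{9} - \frac{\frac{1}{6} W}{9} = \frac{5}{9} - \frac{W}{54}$)
$r{\left(6,5 \right)} z 2 = \left(\frac{5}{9} - \frac{5}{54}\right) 2 \sqrt{2} \cdot 2 = \frac{25 \cdot 2 \sqrt{2}}{54} \cdot 2 = \frac{25 \sqrt{2}}{27} \cdot 2 = \frac{50 \sqrt{2}}{27}$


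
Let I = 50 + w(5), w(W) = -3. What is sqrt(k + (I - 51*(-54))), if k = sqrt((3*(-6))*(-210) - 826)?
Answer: sqrt(2801 + sqrt(2954)) ≈ 53.435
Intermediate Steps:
I = 47 (I = 50 - 3 = 47)
k = sqrt(2954) (k = sqrt(-18*(-210) - 826) = sqrt(3780 - 826) = sqrt(2954) ≈ 54.351)
sqrt(k + (I - 51*(-54))) = sqrt(sqrt(2954) + (47 - 51*(-54))) = sqrt(sqrt(2954) + (47 + 2754)) = sqrt(sqrt(2954) + 2801) = sqrt(2801 + sqrt(2954))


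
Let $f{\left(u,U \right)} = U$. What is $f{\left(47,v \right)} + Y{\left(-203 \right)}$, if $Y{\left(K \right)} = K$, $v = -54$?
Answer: $-257$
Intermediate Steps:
$f{\left(47,v \right)} + Y{\left(-203 \right)} = -54 - 203 = -257$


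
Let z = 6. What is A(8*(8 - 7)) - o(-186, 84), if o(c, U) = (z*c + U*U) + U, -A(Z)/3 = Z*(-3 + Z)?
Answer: -6144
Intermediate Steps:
A(Z) = -3*Z*(-3 + Z)
o(c, U) = U + U² + 6*c (o(c, U) = (6*c + U*U) + U = (6*c + U²) + U = (U² + 6*c) + U = U + U² + 6*c)
A(8*(8 - 7)) - o(-186, 84) = 3*(8*(8 - 7))*(3 - 8*(8 - 7)) - (84 + 84² + 6*(-186)) = 3*(8*1)*(3 - 8) - (84 + 7056 - 1116) = 3*8*(3 - 1*8) - 1*6024 = 3*8*(3 - 8) - 6024 = 3*8*(-5) - 6024 = -120 - 6024 = -6144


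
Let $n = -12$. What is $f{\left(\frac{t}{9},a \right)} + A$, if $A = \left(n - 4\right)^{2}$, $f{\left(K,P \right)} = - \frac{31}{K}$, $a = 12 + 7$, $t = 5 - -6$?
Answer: $\frac{2537}{11} \approx 230.64$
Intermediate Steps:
$t = 11$ ($t = 5 + 6 = 11$)
$a = 19$
$A = 256$ ($A = \left(-12 - 4\right)^{2} = \left(-16\right)^{2} = 256$)
$f{\left(\frac{t}{9},a \right)} + A = - \frac{31}{11 \cdot \frac{1}{9}} + 256 = - \frac{31}{\frac{11}{9}} + 256 = \left(-31\right) \frac{9}{11} + 256 = - \frac{279}{11} + 256 = \frac{2537}{11}$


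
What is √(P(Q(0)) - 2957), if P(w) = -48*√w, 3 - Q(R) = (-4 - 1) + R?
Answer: √(-2957 - 96*√2) ≈ 55.613*I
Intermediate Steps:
Q(R) = 8 - R (Q(R) = 3 - ((-4 - 1) + R) = 3 - (-5 + R) = 3 + (5 - R) = 8 - R)
√(P(Q(0)) - 2957) = √(-48*√(8 - 1*0) - 2957) = √(-48*√(8 + 0) - 2957) = √(-96*√2 - 2957) = √(-2957 - 96*√2)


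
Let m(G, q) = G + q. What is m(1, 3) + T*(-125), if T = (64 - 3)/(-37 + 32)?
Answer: 1529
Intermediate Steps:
T = -61/5 (T = 61/(-5) = 61*(-1/5) = -61/5 ≈ -12.200)
m(1, 3) + T*(-125) = (1 + 3) - 61/5*(-125) = 4 + 1525 = 1529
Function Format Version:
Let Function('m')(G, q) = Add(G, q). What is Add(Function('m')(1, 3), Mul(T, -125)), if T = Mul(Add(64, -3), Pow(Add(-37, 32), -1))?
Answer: 1529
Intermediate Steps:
T = Rational(-61, 5) (T = Mul(61, Pow(-5, -1)) = Mul(61, Rational(-1, 5)) = Rational(-61, 5) ≈ -12.200)
Add(Function('m')(1, 3), Mul(T, -125)) = Add(Add(1, 3), Mul(Rational(-61, 5), -125)) = Add(4, 1525) = 1529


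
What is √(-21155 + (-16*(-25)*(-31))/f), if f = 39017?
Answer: I*√32205296454595/39017 ≈ 145.45*I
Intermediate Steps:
√(-21155 + (-16*(-25)*(-31))/f) = √(-21155 + (-16*(-25)*(-31))/39017) = √(-21155 + (400*(-31))*(1/39017)) = √(-21155 - 12400*1/39017) = √(-21155 - 12400/39017) = √(-825417035/39017) = I*√32205296454595/39017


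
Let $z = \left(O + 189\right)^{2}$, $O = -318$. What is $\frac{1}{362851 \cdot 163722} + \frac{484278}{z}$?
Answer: $\frac{1065531618832591}{36614324146426} \approx 29.102$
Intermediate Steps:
$z = 16641$ ($z = \left(-318 + 189\right)^{2} = \left(-129\right)^{2} = 16641$)
$\frac{1}{362851 \cdot 163722} + \frac{484278}{z} = \frac{1}{362851 \cdot 163722} + \frac{484278}{16641} = \frac{1}{362851} \cdot \frac{1}{163722} + 484278 \cdot \frac{1}{16641} = \frac{1}{59406691422} + \frac{161426}{5547} = \frac{1065531618832591}{36614324146426}$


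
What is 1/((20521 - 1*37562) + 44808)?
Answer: 1/27767 ≈ 3.6014e-5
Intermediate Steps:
1/((20521 - 1*37562) + 44808) = 1/((20521 - 37562) + 44808) = 1/(-17041 + 44808) = 1/27767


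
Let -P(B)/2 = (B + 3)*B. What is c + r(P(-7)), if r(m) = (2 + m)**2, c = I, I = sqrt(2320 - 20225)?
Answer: 2916 + I*sqrt(17905) ≈ 2916.0 + 133.81*I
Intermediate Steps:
I = I*sqrt(17905) (I = sqrt(-17905) = I*sqrt(17905) ≈ 133.81*I)
P(B) = -2*B*(3 + B) (P(B) = -2*(B + 3)*B = -2*(3 + B)*B = -2*B*(3 + B))
c = I*sqrt(17905) ≈ 133.81*I
c + r(P(-7)) = I*sqrt(17905) + (2 - 2*(-7)*(3 - 7))**2 = I*sqrt(17905) + (2 - 2*(-7)*(-4))**2 = I*sqrt(17905) + (2 - 56)**2 = I*sqrt(17905) + (-54)**2 = I*sqrt(17905) + 2916 = 2916 + I*sqrt(17905)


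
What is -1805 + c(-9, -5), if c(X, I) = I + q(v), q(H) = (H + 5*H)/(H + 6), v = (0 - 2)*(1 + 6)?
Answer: -3599/2 ≈ -1799.5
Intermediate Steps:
v = -14 (v = -2*7 = -14)
q(H) = 6*H/(6 + H) (q(H) = (6*H)/(6 + H) = 6*H/(6 + H))
c(X, I) = 21/2 + I (c(X, I) = I + 6*(-14)/(6 - 14) = I + 6*(-14)/(-8) = I + 6*(-14)*(-⅛) = I + 21/2 = 21/2 + I)
-1805 + c(-9, -5) = -1805 + (21/2 - 5) = -1805 + 11/2 = -3599/2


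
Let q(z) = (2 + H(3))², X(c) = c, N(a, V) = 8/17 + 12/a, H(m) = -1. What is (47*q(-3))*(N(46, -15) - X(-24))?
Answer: 454490/391 ≈ 1162.4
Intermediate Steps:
N(a, V) = 8/17 + 12/a (N(a, V) = 8*(1/17) + 12/a = 8/17 + 12/a)
q(z) = 1 (q(z) = (2 - 1)² = 1² = 1)
(47*q(-3))*(N(46, -15) - X(-24)) = (47*1)*((8/17 + 12/46) - 1*(-24)) = 47*((8/17 + 12*(1/46)) + 24) = 47*((8/17 + 6/23) + 24) = 47*(286/391 + 24) = 47*(9670/391) = 454490/391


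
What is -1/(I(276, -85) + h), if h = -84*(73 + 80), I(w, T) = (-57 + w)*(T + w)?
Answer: -1/28977 ≈ -3.4510e-5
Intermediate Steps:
h = -12852 (h = -84*153 = -12852)
-1/(I(276, -85) + h) = -1/((276² - 57*(-85) - 57*276 - 85*276) - 12852) = -1/((76176 + 4845 - 15732 - 23460) - 12852) = -1/(41829 - 12852) = -1/28977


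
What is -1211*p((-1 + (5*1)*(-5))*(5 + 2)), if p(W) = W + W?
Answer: 440804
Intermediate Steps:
p(W) = 2*W
-1211*p((-1 + (5*1)*(-5))*(5 + 2)) = -2422*(-1 + (5*1)*(-5))*(5 + 2) = -2422*(-1 + 5*(-5))*7 = -2422*(-1 - 25)*7 = -2422*(-26*7) = -2422*(-182) = -1211*(-364) = 440804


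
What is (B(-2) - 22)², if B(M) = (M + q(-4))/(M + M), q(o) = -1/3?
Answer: 66049/144 ≈ 458.67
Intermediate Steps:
q(o) = -⅓ (q(o) = -1*⅓ = -⅓)
B(M) = (-⅓ + M)/(2*M) (B(M) = (M - ⅓)/(M + M) = (-⅓ + M)/((2*M)) = (-⅓ + M)*(1/(2*M)) = (-⅓ + M)/(2*M))
(B(-2) - 22)² = ((⅙)*(-1 + 3*(-2))/(-2) - 22)² = ((⅙)*(-½)*(-1 - 6) - 22)² = ((⅙)*(-½)*(-7) - 22)² = (7/12 - 22)² = (-257/12)² = 66049/144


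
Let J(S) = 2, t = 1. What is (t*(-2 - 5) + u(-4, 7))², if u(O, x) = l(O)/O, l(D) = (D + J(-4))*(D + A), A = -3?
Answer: 441/4 ≈ 110.25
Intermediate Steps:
l(D) = (-3 + D)*(2 + D) (l(D) = (D + 2)*(D - 3) = (2 + D)*(-3 + D) = (-3 + D)*(2 + D))
u(O, x) = (-6 + O² - O)/O
(t*(-2 - 5) + u(-4, 7))² = (1*(-2 - 5) + (-1 - 4 - 6/(-4)))² = (1*(-7) + (-1 - 4 - 6*(-¼)))² = (-7 + (-1 - 4 + 3/2))² = (-7 - 7/2)² = (-21/2)² = 441/4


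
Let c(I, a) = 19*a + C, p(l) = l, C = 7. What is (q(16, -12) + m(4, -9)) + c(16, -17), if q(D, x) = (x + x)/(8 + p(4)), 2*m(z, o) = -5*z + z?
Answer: -326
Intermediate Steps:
m(z, o) = -2*z (m(z, o) = (-5*z + z)/2 = (-4*z)/2 = -2*z)
q(D, x) = x/6 (q(D, x) = (x + x)/(8 + 4) = (2*x)/12 = (2*x)*(1/12) = x/6)
c(I, a) = 7 + 19*a (c(I, a) = 19*a + 7 = 7 + 19*a)
(q(16, -12) + m(4, -9)) + c(16, -17) = ((⅙)*(-12) - 2*4) + (7 + 19*(-17)) = (-2 - 8) + (7 - 323) = -10 - 316 = -326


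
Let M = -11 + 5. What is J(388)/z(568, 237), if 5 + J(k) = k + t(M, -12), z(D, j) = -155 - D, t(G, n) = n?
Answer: -371/723 ≈ -0.51314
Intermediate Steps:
M = -6
J(k) = -17 + k (J(k) = -5 + (k - 12) = -5 + (-12 + k) = -17 + k)
J(388)/z(568, 237) = (-17 + 388)/(-155 - 1*568) = 371/(-155 - 568) = 371/(-723) = 371*(-1/723) = -371/723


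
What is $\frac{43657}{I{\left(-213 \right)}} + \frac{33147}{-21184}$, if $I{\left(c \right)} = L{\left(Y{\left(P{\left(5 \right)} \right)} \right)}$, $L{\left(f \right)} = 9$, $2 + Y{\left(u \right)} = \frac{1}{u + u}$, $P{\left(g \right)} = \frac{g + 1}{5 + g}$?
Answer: $\frac{924531565}{190656} \approx 4849.2$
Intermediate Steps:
$P{\left(g \right)} = \frac{1 + g}{5 + g}$
$Y{\left(u \right)} = -2 + \frac{1}{2 u}$ ($Y{\left(u \right)} = -2 + \frac{1}{u + u} = -2 + \frac{1}{2 u}$)
$I{\left(c \right)} = 9$
$\frac{43657}{I{\left(-213 \right)}} + \frac{33147}{-21184} = \frac{43657}{9} + \frac{33147}{-21184} = 43657 \cdot \frac{1}{9} + 33147 \left(- \frac{1}{21184}\right) = \frac{43657}{9} - \frac{33147}{21184} = \frac{924531565}{190656}$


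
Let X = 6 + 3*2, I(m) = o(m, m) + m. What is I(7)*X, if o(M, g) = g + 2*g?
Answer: 336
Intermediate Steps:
o(M, g) = 3*g
I(m) = 4*m (I(m) = 3*m + m = 4*m)
X = 12 (X = 6 + 6 = 12)
I(7)*X = (4*7)*12 = 28*12 = 336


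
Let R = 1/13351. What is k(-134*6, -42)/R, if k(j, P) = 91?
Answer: 1214941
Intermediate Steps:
R = 1/13351 ≈ 7.4901e-5
k(-134*6, -42)/R = 91/(1/13351) = 91*13351 = 1214941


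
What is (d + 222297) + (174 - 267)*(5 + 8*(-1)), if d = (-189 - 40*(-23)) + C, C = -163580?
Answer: 59727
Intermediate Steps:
d = -162849 (d = (-189 - 40*(-23)) - 163580 = (-189 + 920) - 163580 = 731 - 163580 = -162849)
(d + 222297) + (174 - 267)*(5 + 8*(-1)) = (-162849 + 222297) + (174 - 267)*(5 + 8*(-1)) = 59448 - 93*(5 - 8) = 59448 - 93*(-3) = 59448 + 279 = 59727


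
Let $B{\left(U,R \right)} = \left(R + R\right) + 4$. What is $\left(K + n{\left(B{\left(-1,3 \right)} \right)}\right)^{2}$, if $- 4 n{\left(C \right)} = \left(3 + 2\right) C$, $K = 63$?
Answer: $\frac{10201}{4} \approx 2550.3$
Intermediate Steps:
$B{\left(U,R \right)} = 4 + 2 R$ ($B{\left(U,R \right)} = 2 R + 4 = 4 + 2 R$)
$n{\left(C \right)} = - \frac{5 C}{4}$ ($n{\left(C \right)} = - \frac{\left(3 + 2\right) C}{4} = - \frac{5 C}{4}$)
$\left(K + n{\left(B{\left(-1,3 \right)} \right)}\right)^{2} = \left(63 - \frac{5 \left(4 + 2 \cdot 3\right)}{4}\right)^{2} = \left(63 - \frac{5 \left(4 + 6\right)}{4}\right)^{2} = \left(63 - \frac{25}{2}\right)^{2} = \left(\frac{101}{2}\right)^{2} = \frac{10201}{4}$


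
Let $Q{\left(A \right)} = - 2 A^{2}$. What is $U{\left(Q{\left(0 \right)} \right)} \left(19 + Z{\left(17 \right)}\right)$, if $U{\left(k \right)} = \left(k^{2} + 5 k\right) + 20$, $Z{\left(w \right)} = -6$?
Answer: $260$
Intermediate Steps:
$U{\left(k \right)} = 20 + k^{2} + 5 k$
$U{\left(Q{\left(0 \right)} \right)} \left(19 + Z{\left(17 \right)}\right) = \left(20 + \left(- 2 \cdot 0^{2}\right)^{2} + 5 \left(- 2 \cdot 0^{2}\right)\right) \left(19 - 6\right) = \left(20 + \left(\left(-2\right) 0\right)^{2} + 5 \left(\left(-2\right) 0\right)\right) 13 = \left(20 + 0^{2} + 5 \cdot 0\right) 13 = \left(20 + 0 + 0\right) 13 = 20 \cdot 13 = 260$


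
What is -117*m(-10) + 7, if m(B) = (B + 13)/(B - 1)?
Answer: 428/11 ≈ 38.909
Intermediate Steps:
m(B) = (13 + B)/(-1 + B)
-117*m(-10) + 7 = -117*(13 - 10)/(-1 - 10) + 7 = -117*3/(-11) + 7 = -(-117)*3/11 + 7 = -117*(-3/11) + 7 = 351/11 + 7 = 428/11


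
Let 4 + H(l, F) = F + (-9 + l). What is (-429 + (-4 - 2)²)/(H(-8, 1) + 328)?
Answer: -393/308 ≈ -1.2760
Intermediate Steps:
H(l, F) = -13 + F + l (H(l, F) = -4 + (F + (-9 + l)) = -4 + (-9 + F + l) = -13 + F + l)
(-429 + (-4 - 2)²)/(H(-8, 1) + 328) = (-429 + (-4 - 2)²)/((-13 + 1 - 8) + 328) = (-429 + (-6)²)/(-20 + 328) = (-429 + 36)/308 = -393*1/308 = -393/308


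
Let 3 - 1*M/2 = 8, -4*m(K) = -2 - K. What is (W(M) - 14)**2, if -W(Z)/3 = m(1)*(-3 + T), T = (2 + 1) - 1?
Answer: 2209/16 ≈ 138.06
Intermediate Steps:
m(K) = 1/2 + K/4 (m(K) = -(-2 - K)/4 = 1/2 + K/4)
M = -10 (M = 6 - 2*8 = 6 - 16 = -10)
T = 2 (T = 3 - 1 = 2)
W(Z) = 9/4 (W(Z) = -3*(1/2 + (1/4)*1)*(-3 + 2) = -3*(1/2 + 1/4)*(-1) = -9*(-1)/4 = -3*(-3/4) = 9/4)
(W(M) - 14)**2 = (9/4 - 14)**2 = (-47/4)**2 = 2209/16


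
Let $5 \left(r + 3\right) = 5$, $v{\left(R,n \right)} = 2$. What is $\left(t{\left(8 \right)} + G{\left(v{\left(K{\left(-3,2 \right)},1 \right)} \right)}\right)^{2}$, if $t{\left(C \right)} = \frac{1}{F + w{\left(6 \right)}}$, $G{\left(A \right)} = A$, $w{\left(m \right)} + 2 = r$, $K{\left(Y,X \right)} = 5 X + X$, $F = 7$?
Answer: $\frac{49}{9} \approx 5.4444$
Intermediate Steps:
$K{\left(Y,X \right)} = 6 X$
$r = -2$ ($r = -3 + \frac{1}{5} \cdot 5 = -3 + 1 = -2$)
$w{\left(m \right)} = -4$ ($w{\left(m \right)} = -2 - 2 = -4$)
$t{\left(C \right)} = \frac{1}{3}$ ($t{\left(C \right)} = \frac{1}{7 - 4} = \frac{1}{3}$)
$\left(t{\left(8 \right)} + G{\left(v{\left(K{\left(-3,2 \right)},1 \right)} \right)}\right)^{2} = \left(\frac{1}{3} + 2\right)^{2} = \left(\frac{7}{3}\right)^{2} = \frac{49}{9}$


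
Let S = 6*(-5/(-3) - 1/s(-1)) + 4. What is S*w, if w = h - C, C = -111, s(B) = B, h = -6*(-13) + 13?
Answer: 4040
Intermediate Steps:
h = 91 (h = 78 + 13 = 91)
w = 202 (w = 91 - 1*(-111) = 91 + 111 = 202)
S = 20 (S = 6*(-5/(-3) - 1/(-1)) + 4 = 6*(-5*(-1/3) - 1*(-1)) + 4 = 6*(5/3 + 1) + 4 = 6*(8/3) + 4 = 16 + 4 = 20)
S*w = 20*202 = 4040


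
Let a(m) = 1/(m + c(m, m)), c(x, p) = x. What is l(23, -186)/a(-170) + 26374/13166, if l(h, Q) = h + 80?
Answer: -230523473/6583 ≈ -35018.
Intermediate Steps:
a(m) = 1/(2*m) (a(m) = 1/(m + m) = 1/(2*m))
l(h, Q) = 80 + h
l(23, -186)/a(-170) + 26374/13166 = (80 + 23)/(((½)/(-170))) + 26374/13166 = 103/(((½)*(-1/170))) + 26374*(1/13166) = 103/(-1/340) + 13187/6583 = 103*(-340) + 13187/6583 = -35020 + 13187/6583 = -230523473/6583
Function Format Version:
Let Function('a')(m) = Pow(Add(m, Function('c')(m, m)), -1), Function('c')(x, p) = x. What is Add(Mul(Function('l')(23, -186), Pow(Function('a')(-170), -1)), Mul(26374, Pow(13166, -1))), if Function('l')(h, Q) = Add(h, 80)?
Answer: Rational(-230523473, 6583) ≈ -35018.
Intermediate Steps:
Function('a')(m) = Mul(Rational(1, 2), Pow(m, -1)) (Function('a')(m) = Pow(Add(m, m), -1) = Pow(Mul(2, m), -1) = Mul(Rational(1, 2), Pow(m, -1)))
Function('l')(h, Q) = Add(80, h)
Add(Mul(Function('l')(23, -186), Pow(Function('a')(-170), -1)), Mul(26374, Pow(13166, -1))) = Add(Mul(Add(80, 23), Pow(Mul(Rational(1, 2), Pow(-170, -1)), -1)), Mul(26374, Pow(13166, -1))) = Add(Mul(103, Pow(Mul(Rational(1, 2), Rational(-1, 170)), -1)), Mul(26374, Rational(1, 13166))) = Add(Mul(103, Pow(Rational(-1, 340), -1)), Rational(13187, 6583)) = Add(Mul(103, -340), Rational(13187, 6583)) = Add(-35020, Rational(13187, 6583)) = Rational(-230523473, 6583)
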